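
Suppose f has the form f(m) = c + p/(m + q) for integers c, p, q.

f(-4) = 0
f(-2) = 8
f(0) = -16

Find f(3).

(f(m) − c)(m + q) = p for each data point; the three points give a linear system in c and q, then p follows.
Solving: c = -4, q = 1, p = -12, so f(m) = -4 − 12/(m + 1).
Then f(3) = -4 − 12/4 = -7.

-7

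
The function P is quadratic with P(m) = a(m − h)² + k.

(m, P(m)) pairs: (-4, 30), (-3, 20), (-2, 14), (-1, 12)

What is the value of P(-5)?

44

First differences -10, -6, -2; second difference 4 = 2a, so a = 2.
Expanding, the m-coefficient is −2ah = -4h; matching it to the data gives h = -1, and then k = 12.
So P(m) = 2(m + 1)² + 12.
P(-5) = 2·(-4)² + 12 = 44.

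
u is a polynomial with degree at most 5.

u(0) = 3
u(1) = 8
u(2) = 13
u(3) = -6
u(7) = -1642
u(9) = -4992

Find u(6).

Write u(x) = ax^5 + bx^4 + cx³ + dx² + ex + p; the 6 given values yield a linear system in the 6 coefficients.
Solving, the leading coefficient vanishes, and u(x) = -x^4 + 2x³ + x² + 3x + 3.
Then u(6) = -807.

-807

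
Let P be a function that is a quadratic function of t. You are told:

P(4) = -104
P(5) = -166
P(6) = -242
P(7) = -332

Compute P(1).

-2

First differences: -62, -76, -90. Second differences: -14, -14.
Level-2 differences are constant, so P has degree 2.
Fitting a degree-2 polynomial gives P(t) = -7t² + t + 4.
Then P(1) = -2.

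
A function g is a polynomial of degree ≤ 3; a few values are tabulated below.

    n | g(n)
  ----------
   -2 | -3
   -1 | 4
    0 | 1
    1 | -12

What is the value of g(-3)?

First differences: 7, -3, -13. Second differences: -10, -10.
Level-2 differences are constant, so g has degree 2.
Fitting a degree-2 polynomial gives g(n) = -5n² - 8n + 1.
Then g(-3) = -20.

-20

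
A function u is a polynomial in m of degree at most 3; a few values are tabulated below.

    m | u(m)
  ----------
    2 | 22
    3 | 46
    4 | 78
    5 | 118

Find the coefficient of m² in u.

4

First differences: 24, 32, 40. Second differences: 8, 8.
Level-2 differences are constant, so u has degree 2.
Fitting a degree-2 polynomial gives u(m) = 4m² + 4m - 2.
The coefficient of m² is 4.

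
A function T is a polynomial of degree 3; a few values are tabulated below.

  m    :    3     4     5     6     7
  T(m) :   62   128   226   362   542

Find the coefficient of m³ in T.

1

Write T(m) = am³ + bm² + cm + d; the 5 given values yield a linear system in the 4 coefficients.
Solving, T(m) = m³ + 4m² + m - 4.
The coefficient of m³ is 1.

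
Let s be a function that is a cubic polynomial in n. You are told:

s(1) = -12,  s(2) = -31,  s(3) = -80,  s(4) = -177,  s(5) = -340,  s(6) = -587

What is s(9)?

-2012

First differences: -19, -49, -97, -163, -247. Second differences: -30, -48, -66, -84. Third differences: -18, -18, -18.
Level-3 differences are constant, so s has degree 3.
Fitting a degree-3 polynomial gives s(n) = -3n³ + 3n² - 7n - 5.
Then s(9) = -2012.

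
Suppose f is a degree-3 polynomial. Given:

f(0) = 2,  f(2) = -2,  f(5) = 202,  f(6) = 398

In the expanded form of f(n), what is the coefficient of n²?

Write f(n) = an³ + bn² + cn + d; the 4 given values yield a linear system in the 4 coefficients.
Solving, f(n) = 3n³ - 7n² + 2.
The coefficient of n² is -7.

-7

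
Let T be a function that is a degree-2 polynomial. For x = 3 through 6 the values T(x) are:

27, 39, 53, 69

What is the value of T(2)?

17

First differences: 12, 14, 16. Second differences: 2, 2.
Level-2 differences are constant, so T has degree 2.
Fitting a degree-2 polynomial gives T(x) = x² + 5x + 3.
Then T(2) = 17.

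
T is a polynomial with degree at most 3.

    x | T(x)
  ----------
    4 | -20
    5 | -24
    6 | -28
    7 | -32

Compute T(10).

Write T(x) = ax³ + bx² + cx + d; the 4 given values yield a linear system in the 4 coefficients.
Solving, the top 2 coefficients vanish, and T(x) = -4x - 4.
Then T(10) = -44.

-44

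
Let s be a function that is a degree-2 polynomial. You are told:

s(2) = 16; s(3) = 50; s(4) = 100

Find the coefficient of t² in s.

8

Write s(t) = at² + bt + c; the 3 given values yield a linear system in the 3 coefficients.
Solving, s(t) = 8t² - 6t - 4.
The coefficient of t² is 8.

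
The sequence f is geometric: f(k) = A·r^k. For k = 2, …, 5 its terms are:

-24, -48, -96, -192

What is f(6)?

Consecutive ratio: -48/(-24) = 2, and -96/(-48) = 2, so r = 2.
Then A·2^2 = -24 gives A = -6, and f(k) = -6·2^k.
f(6) = -6·2^6 = -384.

-384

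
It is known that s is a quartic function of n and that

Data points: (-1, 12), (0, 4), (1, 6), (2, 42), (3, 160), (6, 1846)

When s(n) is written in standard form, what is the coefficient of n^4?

Write s(n) = an^4 + bn³ + cn² + dn + e; the 6 given values yield a linear system in the 5 coefficients.
Solving, s(n) = n^4 + 2n³ + 4n² - 5n + 4.
The coefficient of n^4 is 1.

1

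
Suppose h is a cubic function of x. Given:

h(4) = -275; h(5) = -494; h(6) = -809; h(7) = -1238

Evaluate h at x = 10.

Write h(x) = ax³ + bx² + cx + d; the 4 given values yield a linear system in the 4 coefficients.
Solving, h(x) = -3x³ - 3x² - 9x + 1.
Then h(10) = -3389.

-3389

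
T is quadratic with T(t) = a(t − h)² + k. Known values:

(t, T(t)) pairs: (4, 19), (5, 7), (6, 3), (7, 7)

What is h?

6

First differences -12, -4, 4; second difference 8 = 2a, so a = 4.
Expanding, the t-coefficient is −2ah = -8h; matching it to the data gives h = 6, and then k = 3.
So T(t) = 4(t − 6)² + 3.
Hence h = 6.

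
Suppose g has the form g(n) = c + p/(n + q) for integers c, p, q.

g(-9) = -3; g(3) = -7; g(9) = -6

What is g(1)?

-8

(g(n) − c)(n + q) = p for each data point; the three points give a linear system in c and q, then p follows.
Solving: c = -5, q = 3, p = -12, so g(n) = -5 − 12/(n + 3).
Then g(1) = -5 − 12/4 = -8.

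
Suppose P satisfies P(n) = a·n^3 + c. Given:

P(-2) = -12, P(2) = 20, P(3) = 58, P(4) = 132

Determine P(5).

From P(-2) = -12 and P(2) = 20: -8a + c = -12 and 8a + c = 20.
Subtracting: 16a = 32, so a = 2; then c = -12 − 2·(-8) = 4.
So P(n) = 2n³ + 4, and P(5) = 254.

254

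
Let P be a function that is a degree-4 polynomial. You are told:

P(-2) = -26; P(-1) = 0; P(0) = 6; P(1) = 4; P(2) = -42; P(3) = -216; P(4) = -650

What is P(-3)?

-132

First differences: 26, 6, -2, -46, -174, -434. Second differences: -20, -8, -44, -128, -260. Third differences: 12, -36, -84, -132. Fourth differences: -48, -48, -48.
Level-4 differences are constant, so P has degree 4.
Fitting a degree-4 polynomial gives P(n) = -2n^4 - 2n³ - 2n² + 4n + 6.
Then P(-3) = -132.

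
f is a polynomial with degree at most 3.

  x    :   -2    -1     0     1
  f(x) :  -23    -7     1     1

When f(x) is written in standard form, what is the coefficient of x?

First differences: 16, 8, 0. Second differences: -8, -8.
Level-2 differences are constant, so f has degree 2.
Fitting a degree-2 polynomial gives f(x) = -4x² + 4x + 1.
The coefficient of x is 4.

4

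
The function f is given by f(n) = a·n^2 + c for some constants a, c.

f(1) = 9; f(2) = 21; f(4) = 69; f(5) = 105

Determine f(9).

From f(1) = 9 and f(2) = 21: 1a + c = 9 and 4a + c = 21.
Subtracting: 3a = 12, so a = 4; then c = 9 − 4·1 = 5.
So f(n) = 4n² + 5, and f(9) = 329.

329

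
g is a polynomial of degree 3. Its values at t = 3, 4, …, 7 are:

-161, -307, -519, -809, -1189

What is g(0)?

1

Write g(t) = at³ + bt² + ct + d; the 5 given values yield a linear system in the 4 coefficients.
Solving, g(t) = -2t³ - 9t² - 9t + 1.
Then g(0) = 1.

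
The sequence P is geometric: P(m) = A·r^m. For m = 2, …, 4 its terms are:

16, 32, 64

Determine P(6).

Consecutive ratio: 32/16 = 2, and 64/32 = 2, so r = 2.
Then A·2^2 = 16 gives A = 4, and P(m) = 4·2^m.
P(6) = 4·2^6 = 256.

256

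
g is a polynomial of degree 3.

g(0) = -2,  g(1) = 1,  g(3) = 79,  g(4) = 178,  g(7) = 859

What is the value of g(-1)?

3

Write g(m) = am³ + bm² + cm + d; the 5 given values yield a linear system in the 4 coefficients.
Solving, g(m) = 2m³ + 4m² - 3m - 2.
Then g(-1) = 3.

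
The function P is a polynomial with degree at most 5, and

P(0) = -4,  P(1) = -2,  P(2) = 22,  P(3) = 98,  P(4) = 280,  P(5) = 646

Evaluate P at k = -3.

First differences: 2, 24, 76, 182, 366. Second differences: 22, 52, 106, 184. Third differences: 30, 54, 78. Fourth differences: 24, 24.
Level-4 differences are constant, so P has degree 4.
Fitting a degree-4 polynomial gives P(k) = k^4 - k³ + 7k² - 5k - 4.
Then P(-3) = 182.

182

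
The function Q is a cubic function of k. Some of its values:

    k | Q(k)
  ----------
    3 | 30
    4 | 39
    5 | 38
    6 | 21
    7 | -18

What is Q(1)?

6

Write Q(k) = ak³ + bk² + ck + d; the 5 given values yield a linear system in the 4 coefficients.
Solving, Q(k) = -k³ + 7k² - 3k + 3.
Then Q(1) = 6.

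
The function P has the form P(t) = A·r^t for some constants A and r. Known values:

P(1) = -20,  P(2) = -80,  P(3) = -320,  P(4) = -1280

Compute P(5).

Consecutive ratio: -80/(-20) = 4, and -320/(-80) = 4, so r = 4.
Then A·4^1 = -20 gives A = -5, and P(t) = -5·4^t.
P(5) = -5·4^5 = -5120.

-5120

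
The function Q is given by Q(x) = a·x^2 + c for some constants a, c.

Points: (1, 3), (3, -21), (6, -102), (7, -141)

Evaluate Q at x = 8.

-186

From Q(1) = 3 and Q(3) = -21: 1a + c = 3 and 9a + c = -21.
Subtracting: 8a = -24, so a = -3; then c = 3 − (-3)·1 = 6.
So Q(x) = -3x² + 6, and Q(8) = -186.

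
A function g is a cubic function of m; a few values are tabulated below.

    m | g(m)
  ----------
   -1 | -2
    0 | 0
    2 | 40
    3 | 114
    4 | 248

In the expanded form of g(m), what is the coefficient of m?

Write g(m) = am³ + bm² + cm + d; the 5 given values yield a linear system in the 4 coefficients.
Solving, g(m) = 3m³ + 3m² + 2m.
The coefficient of m is 2.

2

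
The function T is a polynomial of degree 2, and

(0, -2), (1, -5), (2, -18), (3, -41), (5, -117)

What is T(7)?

Write T(n) = an² + bn + c; the 5 given values yield a linear system in the 3 coefficients.
Solving, T(n) = -5n² + 2n - 2.
Then T(7) = -233.

-233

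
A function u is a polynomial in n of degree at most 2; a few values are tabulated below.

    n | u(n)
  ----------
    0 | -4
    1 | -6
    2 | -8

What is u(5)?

First differences: -2, -2.
Level-1 differences are constant, so u has degree 1.
Fitting a degree-1 polynomial gives u(n) = -2n - 4.
Then u(5) = -14.

-14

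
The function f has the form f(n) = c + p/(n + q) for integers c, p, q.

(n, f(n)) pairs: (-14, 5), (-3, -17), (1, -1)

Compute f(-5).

23

(f(n) − c)(n + q) = p for each data point; the three points give a linear system in c and q, then p follows.
Solving: c = 3, q = 4, p = -20, so f(n) = 3 − 20/(n + 4).
Then f(-5) = 3 − 20/(-1) = 23.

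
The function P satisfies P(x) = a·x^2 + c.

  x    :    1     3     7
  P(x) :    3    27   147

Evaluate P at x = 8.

From P(1) = 3 and P(3) = 27: 1a + c = 3 and 9a + c = 27.
Subtracting: 8a = 24, so a = 3; then c = 3 − 3·1 = 0.
So P(x) = 3x² + 0, and P(8) = 192.

192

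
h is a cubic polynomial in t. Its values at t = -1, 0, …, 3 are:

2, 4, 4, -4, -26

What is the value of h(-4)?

Write h(t) = at³ + bt² + ct + d; the 5 given values yield a linear system in the 4 coefficients.
Solving, h(t) = -t³ - t² + 2t + 4.
Then h(-4) = 44.

44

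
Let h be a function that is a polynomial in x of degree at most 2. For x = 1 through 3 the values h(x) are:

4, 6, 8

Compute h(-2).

First differences: 2, 2.
Level-1 differences are constant, so h has degree 1.
Fitting a degree-1 polynomial gives h(x) = 2x + 2.
Then h(-2) = -2.

-2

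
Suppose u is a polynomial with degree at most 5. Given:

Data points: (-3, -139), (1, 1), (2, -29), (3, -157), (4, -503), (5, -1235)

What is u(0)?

Write u(t) = at^5 + bt^4 + ct³ + dt² + et + p; the 6 given values yield a linear system in the 6 coefficients.
Solving, the leading coefficient vanishes, and u(t) = -2t^4 + t² - 3t + 5.
Then u(0) = 5.

5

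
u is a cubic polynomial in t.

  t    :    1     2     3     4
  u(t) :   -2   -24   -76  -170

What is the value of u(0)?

2

Write u(t) = at³ + bt² + ct + d; the 4 given values yield a linear system in the 4 coefficients.
Solving, u(t) = -2t³ - 3t² + t + 2.
Then u(0) = 2.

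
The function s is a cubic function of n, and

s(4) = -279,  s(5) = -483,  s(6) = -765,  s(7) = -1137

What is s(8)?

-1611

Write s(n) = an³ + bn² + cn + d; the 4 given values yield a linear system in the 4 coefficients.
Solving, s(n) = -2n³ - 9n² - n - 3.
Then s(8) = -1611.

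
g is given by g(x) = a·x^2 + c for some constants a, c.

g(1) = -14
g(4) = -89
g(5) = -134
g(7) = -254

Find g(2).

From g(1) = -14 and g(4) = -89: 1a + c = -14 and 16a + c = -89.
Subtracting: 15a = -75, so a = -5; then c = -14 − (-5)·1 = -9.
So g(x) = -5x² − 9, and g(2) = -29.

-29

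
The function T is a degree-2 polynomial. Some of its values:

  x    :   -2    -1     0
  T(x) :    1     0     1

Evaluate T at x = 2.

Write T(x) = ax² + bx + c; the 3 given values yield a linear system in the 3 coefficients.
Solving, T(x) = x² + 2x + 1.
Then T(2) = 9.

9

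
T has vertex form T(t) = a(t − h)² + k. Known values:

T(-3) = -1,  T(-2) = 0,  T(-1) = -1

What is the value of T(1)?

-9

First differences 1, -1; second difference -2 = 2a, so a = -1.
Expanding, the t-coefficient is −2ah = 2h; matching it to the data gives h = -2, and then k = 0.
So T(t) = -1(t + 2)² + 0.
T(1) = -1·3² + 0 = -9.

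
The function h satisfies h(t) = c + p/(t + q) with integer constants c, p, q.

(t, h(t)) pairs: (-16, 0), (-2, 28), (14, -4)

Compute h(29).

-3

(h(t) − c)(t + q) = p for each data point; the three points give a linear system in c and q, then p follows.
Solving: c = -2, q = 1, p = -30, so h(t) = -2 − 30/(t + 1).
Then h(29) = -2 − 30/30 = -3.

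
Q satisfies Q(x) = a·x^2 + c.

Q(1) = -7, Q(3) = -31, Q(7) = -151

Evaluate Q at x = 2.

-16

From Q(1) = -7 and Q(3) = -31: 1a + c = -7 and 9a + c = -31.
Subtracting: 8a = -24, so a = -3; then c = -7 − (-3)·1 = -4.
So Q(x) = -3x² − 4, and Q(2) = -16.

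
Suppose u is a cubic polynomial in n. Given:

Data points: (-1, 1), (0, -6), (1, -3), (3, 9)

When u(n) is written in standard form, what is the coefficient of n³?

Write u(n) = an³ + bn² + cn + d; the 4 given values yield a linear system in the 4 coefficients.
Solving, u(n) = -n³ + 5n² - n - 6.
The coefficient of n³ is -1.

-1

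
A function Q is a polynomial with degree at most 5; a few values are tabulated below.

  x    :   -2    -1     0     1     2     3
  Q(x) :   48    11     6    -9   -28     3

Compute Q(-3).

First differences: -37, -5, -15, -19, 31. Second differences: 32, -10, -4, 50. Third differences: -42, 6, 54. Fourth differences: 48, 48.
Level-4 differences are constant, so Q has degree 4.
Fitting a degree-4 polynomial gives Q(x) = 2x^4 - 3x³ - 7x² - 7x + 6.
Then Q(-3) = 207.

207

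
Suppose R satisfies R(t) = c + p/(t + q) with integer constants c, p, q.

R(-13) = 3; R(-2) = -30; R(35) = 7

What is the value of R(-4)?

(R(t) − c)(t + q) = p for each data point; the three points give a linear system in c and q, then p follows.
Solving: c = 6, q = 1, p = 36, so R(t) = 6 + 36/(t + 1).
Then R(-4) = 6 + 36/(-3) = -6.

-6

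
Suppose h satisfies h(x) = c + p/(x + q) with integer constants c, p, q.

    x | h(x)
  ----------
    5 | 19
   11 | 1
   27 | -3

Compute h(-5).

-11

(h(x) − c)(x + q) = p for each data point; the three points give a linear system in c and q, then p follows.
Solving: c = -5, q = -3, p = 48, so h(x) = -5 + 48/(x − 3).
Then h(-5) = -5 + 48/(-8) = -11.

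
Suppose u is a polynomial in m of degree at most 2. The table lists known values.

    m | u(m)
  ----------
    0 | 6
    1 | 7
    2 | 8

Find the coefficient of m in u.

1

Write u(m) = am² + bm + c; the 3 given values yield a linear system in the 3 coefficients.
Solving, the leading coefficient vanishes, and u(m) = m + 6.
The coefficient of m is 1.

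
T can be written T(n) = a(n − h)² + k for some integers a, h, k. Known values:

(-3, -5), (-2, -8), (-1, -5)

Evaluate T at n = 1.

First differences -3, 3; second difference 6 = 2a, so a = 3.
Expanding, the n-coefficient is −2ah = -6h; matching it to the data gives h = -2, and then k = -8.
So T(n) = 3(n + 2)² − 8.
T(1) = 3·3² − 8 = 19.

19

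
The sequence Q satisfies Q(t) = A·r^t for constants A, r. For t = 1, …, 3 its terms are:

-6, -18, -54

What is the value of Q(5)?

Consecutive ratio: -18/(-6) = 3, and -54/(-18) = 3, so r = 3.
Then A·3^1 = -6 gives A = -2, and Q(t) = -2·3^t.
Q(5) = -2·3^5 = -486.

-486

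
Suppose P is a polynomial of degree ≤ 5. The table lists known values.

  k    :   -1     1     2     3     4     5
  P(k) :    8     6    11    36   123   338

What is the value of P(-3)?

186

Write P(k) = ak^5 + bk^4 + ck³ + dk² + ek + p; the 6 given values yield a linear system in the 6 coefficients.
Solving, the leading coefficient vanishes, and P(k) = k^4 - 3k³ + 3k² + 2k + 3.
Then P(-3) = 186.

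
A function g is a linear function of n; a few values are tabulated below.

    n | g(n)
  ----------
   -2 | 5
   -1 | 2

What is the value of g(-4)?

11

Write g(n) = an + b; the 2 given values yield a linear system in the 2 coefficients.
Solving, g(n) = -3n - 1.
Then g(-4) = 11.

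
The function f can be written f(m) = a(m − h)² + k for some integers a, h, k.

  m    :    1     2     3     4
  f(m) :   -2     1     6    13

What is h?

First differences 3, 5, 7; second difference 2 = 2a, so a = 1.
Expanding, the m-coefficient is −2ah = -2h; matching it to the data gives h = 0, and then k = -3.
So f(m) = 1(m + 0)² − 3.
Hence h = 0.

0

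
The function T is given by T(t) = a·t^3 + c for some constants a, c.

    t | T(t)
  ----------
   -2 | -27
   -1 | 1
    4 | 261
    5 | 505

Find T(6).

From T(-2) = -27 and T(-1) = 1: -8a + c = -27 and -1a + c = 1.
Subtracting: 7a = 28, so a = 4; then c = -27 − 4·(-8) = 5.
So T(t) = 4t³ + 5, and T(6) = 869.

869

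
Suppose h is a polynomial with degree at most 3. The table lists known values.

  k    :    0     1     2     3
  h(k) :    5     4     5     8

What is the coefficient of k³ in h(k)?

First differences: -1, 1, 3. Second differences: 2, 2.
Level-2 differences are constant, so h has degree 2.
Fitting a degree-2 polynomial gives h(k) = k² - 2k + 5.
The coefficient of k³ is 0.

0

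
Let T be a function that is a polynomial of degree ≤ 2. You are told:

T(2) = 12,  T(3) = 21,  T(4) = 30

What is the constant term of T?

-6

First differences: 9, 9.
Level-1 differences are constant, so T has degree 1.
Fitting a degree-1 polynomial gives T(k) = 9k - 6.
The constant term is T(0) = -6.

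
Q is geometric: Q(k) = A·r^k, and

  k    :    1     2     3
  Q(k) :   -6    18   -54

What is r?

-3

Consecutive ratio: 18/(-6) = -3, and -54/18 = -3, so r = -3.
Then A·(-3)^1 = -6 gives A = 2, and Q(k) = 2·(-3)^k.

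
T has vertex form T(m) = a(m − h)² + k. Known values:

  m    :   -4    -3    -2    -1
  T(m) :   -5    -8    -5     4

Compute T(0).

19

First differences -3, 3, 9; second difference 6 = 2a, so a = 3.
Expanding, the m-coefficient is −2ah = -6h; matching it to the data gives h = -3, and then k = -8.
So T(m) = 3(m + 3)² − 8.
T(0) = 3·3² − 8 = 19.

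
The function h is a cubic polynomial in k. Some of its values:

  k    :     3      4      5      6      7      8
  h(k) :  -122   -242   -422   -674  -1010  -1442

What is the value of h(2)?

First differences: -120, -180, -252, -336, -432. Second differences: -60, -72, -84, -96. Third differences: -12, -12, -12.
Level-3 differences are constant, so h has degree 3.
Fitting a degree-3 polynomial gives h(k) = -2k³ - 6k² - 4k - 2.
Then h(2) = -50.

-50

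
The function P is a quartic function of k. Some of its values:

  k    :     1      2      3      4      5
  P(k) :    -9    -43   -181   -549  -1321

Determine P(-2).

Write P(k) = ak^4 + bk³ + ck² + dk + e; the 5 given values yield a linear system in the 5 coefficients.
Solving, P(k) = -2k^4 - k³ + 4k² - 9k - 1.
Then P(-2) = 9.

9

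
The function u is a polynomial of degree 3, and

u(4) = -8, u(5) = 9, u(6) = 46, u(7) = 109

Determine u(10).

Write u(t) = at³ + bt² + ct + d; the 4 given values yield a linear system in the 4 coefficients.
Solving, u(t) = t³ - 5t² + t + 4.
Then u(10) = 514.

514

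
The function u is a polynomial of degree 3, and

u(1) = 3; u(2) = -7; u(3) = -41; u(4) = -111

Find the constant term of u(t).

1

Write u(t) = at³ + bt² + ct + d; the 4 given values yield a linear system in the 4 coefficients.
Solving, u(t) = -2t³ + 4t + 1.
The constant term is u(0) = 1.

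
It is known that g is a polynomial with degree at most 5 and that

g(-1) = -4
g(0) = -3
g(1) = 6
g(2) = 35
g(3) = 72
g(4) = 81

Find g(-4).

-439

First differences: 1, 9, 29, 37, 9. Second differences: 8, 20, 8, -28. Third differences: 12, -12, -36. Fourth differences: -24, -24.
Level-4 differences are constant, so g has degree 4.
Fitting a degree-4 polynomial gives g(x) = -x^4 + 4x³ + 5x² + x - 3.
Then g(-4) = -439.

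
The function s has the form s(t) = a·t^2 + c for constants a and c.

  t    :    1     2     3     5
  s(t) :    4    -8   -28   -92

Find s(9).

-316

From s(1) = 4 and s(2) = -8: 1a + c = 4 and 4a + c = -8.
Subtracting: 3a = -12, so a = -4; then c = 4 − (-4)·1 = 8.
So s(t) = -4t² + 8, and s(9) = -316.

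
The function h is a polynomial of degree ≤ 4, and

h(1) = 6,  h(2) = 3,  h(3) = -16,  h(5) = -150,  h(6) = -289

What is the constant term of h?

Write h(x) = ax^4 + bx³ + cx² + dx + e; the 5 given values yield a linear system in the 5 coefficients.
Solving, the leading coefficient vanishes, and h(x) = -2x³ + 4x² - x + 5.
The constant term is h(0) = 5.

5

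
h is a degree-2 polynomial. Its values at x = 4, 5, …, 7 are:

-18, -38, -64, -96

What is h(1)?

Write h(x) = ax² + bx + c; the 4 given values yield a linear system in the 3 coefficients.
Solving, h(x) = -3x² + 7x + 2.
Then h(1) = 6.

6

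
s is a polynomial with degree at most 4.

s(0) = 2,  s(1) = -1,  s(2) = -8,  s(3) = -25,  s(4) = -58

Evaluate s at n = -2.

First differences: -3, -7, -17, -33. Second differences: -4, -10, -16. Third differences: -6, -6.
Level-3 differences are constant, so s has degree 3.
Fitting a degree-3 polynomial gives s(n) = -n³ + n² - 3n + 2.
Then s(-2) = 20.

20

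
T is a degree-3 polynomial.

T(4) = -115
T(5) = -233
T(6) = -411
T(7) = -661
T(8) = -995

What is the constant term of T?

-3

First differences: -118, -178, -250, -334. Second differences: -60, -72, -84. Third differences: -12, -12.
Level-3 differences are constant, so T has degree 3.
Fitting a degree-3 polynomial gives T(n) = -2n³ + 4n - 3.
The constant term is T(0) = -3.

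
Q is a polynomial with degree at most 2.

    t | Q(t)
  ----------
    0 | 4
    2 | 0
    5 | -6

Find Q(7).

Write Q(t) = at² + bt + c; the 3 given values yield a linear system in the 3 coefficients.
Solving, the leading coefficient vanishes, and Q(t) = -2t + 4.
Then Q(7) = -10.

-10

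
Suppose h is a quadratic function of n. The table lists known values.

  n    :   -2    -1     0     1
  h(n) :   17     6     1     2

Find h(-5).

First differences: -11, -5, 1. Second differences: 6, 6.
Level-2 differences are constant, so h has degree 2.
Fitting a degree-2 polynomial gives h(n) = 3n² - 2n + 1.
Then h(-5) = 86.

86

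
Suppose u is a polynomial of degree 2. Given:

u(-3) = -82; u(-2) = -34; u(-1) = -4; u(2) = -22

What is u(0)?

8

Write u(n) = an² + bn + c; the 4 given values yield a linear system in the 3 coefficients.
Solving, u(n) = -9n² + 3n + 8.
The constant term is u(0) = 8.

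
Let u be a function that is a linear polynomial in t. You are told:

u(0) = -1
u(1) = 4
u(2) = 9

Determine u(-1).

Write u(t) = at + b; the 3 given values yield a linear system in the 2 coefficients.
Solving, u(t) = 5t - 1.
Then u(-1) = -6.

-6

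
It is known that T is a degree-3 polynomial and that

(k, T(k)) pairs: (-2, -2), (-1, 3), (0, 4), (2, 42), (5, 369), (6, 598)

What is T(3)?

103

Write T(k) = ak³ + bk² + ck + d; the 6 given values yield a linear system in the 4 coefficients.
Solving, T(k) = 2k³ + 4k² + 3k + 4.
Then T(3) = 103.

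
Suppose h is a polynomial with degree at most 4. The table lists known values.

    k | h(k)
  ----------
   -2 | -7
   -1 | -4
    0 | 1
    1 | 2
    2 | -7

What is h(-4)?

17

First differences: 3, 5, 1, -9. Second differences: 2, -4, -10. Third differences: -6, -6.
Level-3 differences are constant, so h has degree 3.
Fitting a degree-3 polynomial gives h(k) = -k³ - 2k² + 4k + 1.
Then h(-4) = 17.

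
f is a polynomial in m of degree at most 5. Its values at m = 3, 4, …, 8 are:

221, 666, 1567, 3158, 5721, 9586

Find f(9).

15131

First differences: 445, 901, 1591, 2563, 3865. Second differences: 456, 690, 972, 1302. Third differences: 234, 282, 330. Fourth differences: 48, 48.
Level-4 differences are constant, so f has degree 4.
Extending the table by one column gives the next first difference 5545, so f(9) = 9586 + 5545 = 15131.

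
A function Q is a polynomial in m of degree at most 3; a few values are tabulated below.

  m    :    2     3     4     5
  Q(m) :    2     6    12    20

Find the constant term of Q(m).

First differences: 4, 6, 8. Second differences: 2, 2.
Level-2 differences are constant, so Q has degree 2.
Fitting a degree-2 polynomial gives Q(m) = m² - m.
The constant term is Q(0) = 0.

0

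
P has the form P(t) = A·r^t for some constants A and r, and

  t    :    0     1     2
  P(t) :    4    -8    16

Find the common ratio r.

-2

Consecutive ratio: -8/4 = -2, and 16/(-8) = -2, so r = -2.
Then A·(-2)^0 = 4 gives A = 4, and P(t) = 4·(-2)^t.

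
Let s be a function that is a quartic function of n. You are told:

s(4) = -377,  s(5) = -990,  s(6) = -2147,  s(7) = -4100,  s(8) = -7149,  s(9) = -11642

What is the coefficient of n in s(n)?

3

Write s(n) = an^4 + bn³ + cn² + dn + e; the 6 given values yield a linear system in the 5 coefficients.
Solving, s(n) = -2n^4 + 2n³ + 3n - 5.
The coefficient of n is 3.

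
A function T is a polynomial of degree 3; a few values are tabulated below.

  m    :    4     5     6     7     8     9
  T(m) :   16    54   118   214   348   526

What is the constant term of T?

4

First differences: 38, 64, 96, 134, 178. Second differences: 26, 32, 38, 44. Third differences: 6, 6, 6.
Level-3 differences are constant, so T has degree 3.
Fitting a degree-3 polynomial gives T(m) = m³ - 2m² - 5m + 4.
The constant term is T(0) = 4.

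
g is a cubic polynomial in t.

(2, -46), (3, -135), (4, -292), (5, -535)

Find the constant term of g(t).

0

Write g(t) = at³ + bt² + ct + d; the 4 given values yield a linear system in the 4 coefficients.
Solving, g(t) = -3t³ - 7t² + 3t.
The constant term is g(0) = 0.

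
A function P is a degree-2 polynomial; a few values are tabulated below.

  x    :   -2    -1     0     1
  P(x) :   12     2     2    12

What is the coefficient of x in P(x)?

5

First differences: -10, 0, 10. Second differences: 10, 10.
Level-2 differences are constant, so P has degree 2.
Fitting a degree-2 polynomial gives P(x) = 5x² + 5x + 2.
The coefficient of x is 5.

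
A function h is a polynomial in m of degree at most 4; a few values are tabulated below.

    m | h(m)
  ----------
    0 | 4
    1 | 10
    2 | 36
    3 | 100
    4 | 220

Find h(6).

700

First differences: 6, 26, 64, 120. Second differences: 20, 38, 56. Third differences: 18, 18.
Level-3 differences are constant, so h has degree 3.
Fitting a degree-3 polynomial gives h(m) = 3m³ + m² + 2m + 4.
Then h(6) = 700.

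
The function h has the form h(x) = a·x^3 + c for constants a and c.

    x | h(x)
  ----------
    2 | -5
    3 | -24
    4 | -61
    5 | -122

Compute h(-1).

From h(2) = -5 and h(3) = -24: 8a + c = -5 and 27a + c = -24.
Subtracting: 19a = -19, so a = -1; then c = -5 − (-1)·8 = 3.
So h(x) = -1x³ + 3, and h(-1) = 4.

4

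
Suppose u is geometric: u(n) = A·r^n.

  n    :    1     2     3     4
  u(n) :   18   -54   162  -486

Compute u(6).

-4374

Consecutive ratio: -54/18 = -3, and 162/(-54) = -3, so r = -3.
Then A·(-3)^1 = 18 gives A = -6, and u(n) = -6·(-3)^n.
u(6) = -6·(-3)^6 = -4374.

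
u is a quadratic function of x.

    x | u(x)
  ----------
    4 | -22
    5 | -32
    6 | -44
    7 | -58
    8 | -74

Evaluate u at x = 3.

First differences: -10, -12, -14, -16. Second differences: -2, -2, -2.
Level-2 differences are constant, so u has degree 2.
Fitting a degree-2 polynomial gives u(x) = -x² - x - 2.
Then u(3) = -14.

-14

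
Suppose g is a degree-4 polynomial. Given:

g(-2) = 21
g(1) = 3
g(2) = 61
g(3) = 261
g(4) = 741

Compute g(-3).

111

Write g(x) = ax^4 + bx³ + cx² + dx + e; the 5 given values yield a linear system in the 5 coefficients.
Solving, g(x) = 2x^4 + 3x³ + 3x² - 2x - 3.
Then g(-3) = 111.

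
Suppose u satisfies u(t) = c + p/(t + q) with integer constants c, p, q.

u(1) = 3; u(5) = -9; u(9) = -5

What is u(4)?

-15

(u(t) − c)(t + q) = p for each data point; the three points give a linear system in c and q, then p follows.
Solving: c = -3, q = -3, p = -12, so u(t) = -3 − 12/(t − 3).
Then u(4) = -3 − 12/1 = -15.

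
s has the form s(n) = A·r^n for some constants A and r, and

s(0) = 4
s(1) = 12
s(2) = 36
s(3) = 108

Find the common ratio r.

Consecutive ratio: 12/4 = 3, and 36/12 = 3, so r = 3.
Then A·3^0 = 4 gives A = 4, and s(n) = 4·3^n.

3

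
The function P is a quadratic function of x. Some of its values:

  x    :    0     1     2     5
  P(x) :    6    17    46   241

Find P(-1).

Write P(x) = ax² + bx + c; the 4 given values yield a linear system in the 3 coefficients.
Solving, P(x) = 9x² + 2x + 6.
Then P(-1) = 13.

13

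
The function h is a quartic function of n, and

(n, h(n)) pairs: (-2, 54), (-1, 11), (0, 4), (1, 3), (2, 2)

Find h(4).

Write h(n) = an^4 + bn³ + cn² + dn + e; the 5 given values yield a linear system in the 5 coefficients.
Solving, h(n) = n^4 - 3n³ + 2n² - n + 4.
Then h(4) = 96.

96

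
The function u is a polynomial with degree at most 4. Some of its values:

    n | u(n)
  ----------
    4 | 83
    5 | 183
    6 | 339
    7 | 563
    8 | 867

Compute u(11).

2379

First differences: 100, 156, 224, 304. Second differences: 56, 68, 80. Third differences: 12, 12.
Level-3 differences are constant, so u has degree 3.
Fitting a degree-3 polynomial gives u(n) = 2n³ - 2n² - 4n + 3.
Then u(11) = 2379.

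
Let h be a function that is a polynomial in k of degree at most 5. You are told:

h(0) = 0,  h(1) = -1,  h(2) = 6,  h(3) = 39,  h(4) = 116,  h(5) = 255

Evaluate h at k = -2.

-46

First differences: -1, 7, 33, 77, 139. Second differences: 8, 26, 44, 62. Third differences: 18, 18, 18.
Level-3 differences are constant, so h has degree 3.
Fitting a degree-3 polynomial gives h(k) = 3k³ - 5k² + k.
Then h(-2) = -46.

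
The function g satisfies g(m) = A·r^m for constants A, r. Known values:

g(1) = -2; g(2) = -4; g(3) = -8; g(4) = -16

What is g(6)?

Consecutive ratio: -4/(-2) = 2, and -8/(-4) = 2, so r = 2.
Then A·2^1 = -2 gives A = -1, and g(m) = -1·2^m.
g(6) = -1·2^6 = -64.

-64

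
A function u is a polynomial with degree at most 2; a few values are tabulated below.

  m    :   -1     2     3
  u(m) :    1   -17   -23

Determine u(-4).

19

Write u(m) = am² + bm + c; the 3 given values yield a linear system in the 3 coefficients.
Solving, the leading coefficient vanishes, and u(m) = -6m - 5.
Then u(-4) = 19.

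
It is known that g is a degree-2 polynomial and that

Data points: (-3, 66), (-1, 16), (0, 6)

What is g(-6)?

216

Write g(t) = at² + bt + c; the 3 given values yield a linear system in the 3 coefficients.
Solving, g(t) = 5t² - 5t + 6.
Then g(-6) = 216.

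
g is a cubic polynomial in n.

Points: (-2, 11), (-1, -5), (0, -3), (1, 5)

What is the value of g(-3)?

Write g(n) = an³ + bn² + cn + d; the 4 given values yield a linear system in the 4 coefficients.
Solving, g(n) = -2n³ + 3n² + 7n - 3.
Then g(-3) = 57.

57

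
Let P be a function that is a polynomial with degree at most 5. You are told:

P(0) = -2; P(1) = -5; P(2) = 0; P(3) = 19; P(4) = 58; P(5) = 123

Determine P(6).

220

Write P(n) = an^5 + bn^4 + cn³ + dn² + en + p; the 6 given values yield a linear system in the 6 coefficients.
Solving, the top 2 coefficients vanish, and P(n) = n³ + n² - 5n - 2.
Then P(6) = 220.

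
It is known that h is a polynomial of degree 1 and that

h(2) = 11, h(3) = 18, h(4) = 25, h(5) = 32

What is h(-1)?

-10

First differences: 7, 7, 7.
Level-1 differences are constant, so h has degree 1.
Fitting a degree-1 polynomial gives h(m) = 7m - 3.
Then h(-1) = -10.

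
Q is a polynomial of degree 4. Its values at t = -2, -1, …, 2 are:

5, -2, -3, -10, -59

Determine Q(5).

-1178

Write Q(t) = at^4 + bt³ + ct² + dt + e; the 5 given values yield a linear system in the 5 coefficients.
Solving, Q(t) = -t^4 - 4t³ - 2t² - 3.
Then Q(5) = -1178.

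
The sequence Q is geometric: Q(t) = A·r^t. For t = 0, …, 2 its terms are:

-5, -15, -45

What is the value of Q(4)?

Consecutive ratio: -15/(-5) = 3, and -45/(-15) = 3, so r = 3.
Then A·3^0 = -5 gives A = -5, and Q(t) = -5·3^t.
Q(4) = -5·3^4 = -405.

-405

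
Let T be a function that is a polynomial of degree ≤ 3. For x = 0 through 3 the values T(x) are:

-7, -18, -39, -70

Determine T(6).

-223

First differences: -11, -21, -31. Second differences: -10, -10.
Level-2 differences are constant, so T has degree 2.
Fitting a degree-2 polynomial gives T(x) = -5x² - 6x - 7.
Then T(6) = -223.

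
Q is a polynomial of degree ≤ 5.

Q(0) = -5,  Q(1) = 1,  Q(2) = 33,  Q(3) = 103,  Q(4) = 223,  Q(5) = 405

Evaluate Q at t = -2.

13

First differences: 6, 32, 70, 120, 182. Second differences: 26, 38, 50, 62. Third differences: 12, 12, 12.
Level-3 differences are constant, so Q has degree 3.
Fitting a degree-3 polynomial gives Q(t) = 2t³ + 7t² - 3t - 5.
Then Q(-2) = 13.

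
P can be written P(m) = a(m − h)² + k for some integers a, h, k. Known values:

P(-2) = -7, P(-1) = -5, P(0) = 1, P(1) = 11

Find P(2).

First differences 2, 6, 10; second difference 4 = 2a, so a = 2.
Expanding, the m-coefficient is −2ah = -4h; matching it to the data gives h = -2, and then k = -7.
So P(m) = 2(m + 2)² − 7.
P(2) = 2·4² − 7 = 25.

25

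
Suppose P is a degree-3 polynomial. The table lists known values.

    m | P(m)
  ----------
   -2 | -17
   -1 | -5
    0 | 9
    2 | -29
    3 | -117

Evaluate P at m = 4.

-275

Write P(m) = am³ + bm² + cm + d; the 5 given values yield a linear system in the 4 coefficients.
Solving, P(m) = -3m³ - 8m² + 9m + 9.
Then P(4) = -275.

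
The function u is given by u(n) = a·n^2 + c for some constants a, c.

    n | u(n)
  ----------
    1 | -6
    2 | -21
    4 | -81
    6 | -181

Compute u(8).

-321

From u(1) = -6 and u(2) = -21: 1a + c = -6 and 4a + c = -21.
Subtracting: 3a = -15, so a = -5; then c = -6 − (-5)·1 = -1.
So u(n) = -5n² − 1, and u(8) = -321.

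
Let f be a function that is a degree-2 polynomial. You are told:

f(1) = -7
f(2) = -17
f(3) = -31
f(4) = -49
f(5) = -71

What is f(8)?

First differences: -10, -14, -18, -22. Second differences: -4, -4, -4.
Level-2 differences are constant, so f has degree 2.
Fitting a degree-2 polynomial gives f(k) = -2k² - 4k - 1.
Then f(8) = -161.

-161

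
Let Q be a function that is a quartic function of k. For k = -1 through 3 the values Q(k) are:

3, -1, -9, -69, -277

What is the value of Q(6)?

-3469

Write Q(k) = ak^4 + bk³ + ck² + dk + e; the 5 given values yield a linear system in the 5 coefficients.
Solving, Q(k) = -2k^4 - 4k³ - 2k - 1.
Then Q(6) = -3469.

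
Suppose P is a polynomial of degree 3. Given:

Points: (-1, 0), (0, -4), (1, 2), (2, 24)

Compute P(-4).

Write P(t) = at³ + bt² + ct + d; the 4 given values yield a linear system in the 4 coefficients.
Solving, P(t) = t³ + 5t² - 4.
Then P(-4) = 12.

12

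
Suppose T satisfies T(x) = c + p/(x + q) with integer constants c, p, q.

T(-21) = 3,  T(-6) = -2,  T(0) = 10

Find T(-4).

(T(x) − c)(x + q) = p for each data point; the three points give a linear system in c and q, then p follows.
Solving: c = 4, q = 3, p = 18, so T(x) = 4 + 18/(x + 3).
Then T(-4) = 4 + 18/(-1) = -14.

-14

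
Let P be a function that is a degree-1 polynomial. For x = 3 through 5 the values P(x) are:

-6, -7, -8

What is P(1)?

-4

First differences: -1, -1.
Level-1 differences are constant, so P has degree 1.
Fitting a degree-1 polynomial gives P(x) = -x - 3.
Then P(1) = -4.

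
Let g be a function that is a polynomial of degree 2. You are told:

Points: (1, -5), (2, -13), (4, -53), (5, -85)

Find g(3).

Write g(x) = ax² + bx + c; the 4 given values yield a linear system in the 3 coefficients.
Solving, g(x) = -4x² + 4x - 5.
Then g(3) = -29.

-29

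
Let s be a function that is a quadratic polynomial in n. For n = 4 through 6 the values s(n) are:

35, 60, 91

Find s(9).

220

Write s(n) = an² + bn + c; the 3 given values yield a linear system in the 3 coefficients.
Solving, s(n) = 3n² - 2n - 5.
Then s(9) = 220.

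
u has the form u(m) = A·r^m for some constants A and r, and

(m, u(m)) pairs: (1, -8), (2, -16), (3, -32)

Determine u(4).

-64

Consecutive ratio: -16/(-8) = 2, and -32/(-16) = 2, so r = 2.
Then A·2^1 = -8 gives A = -4, and u(m) = -4·2^m.
u(4) = -4·2^4 = -64.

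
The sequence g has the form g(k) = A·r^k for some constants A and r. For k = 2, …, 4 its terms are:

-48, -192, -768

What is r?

Consecutive ratio: -192/(-48) = 4, and -768/(-192) = 4, so r = 4.
Then A·4^2 = -48 gives A = -3, and g(k) = -3·4^k.

4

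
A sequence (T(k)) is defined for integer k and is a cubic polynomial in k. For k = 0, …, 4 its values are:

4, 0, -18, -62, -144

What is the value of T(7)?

-738

First differences: -4, -18, -44, -82. Second differences: -14, -26, -38. Third differences: -12, -12.
Level-3 differences are constant, so T has degree 3.
Fitting a degree-3 polynomial gives T(k) = -2k³ - k² - k + 4.
Then T(7) = -738.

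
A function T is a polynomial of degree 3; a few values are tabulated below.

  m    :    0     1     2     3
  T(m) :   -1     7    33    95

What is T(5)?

Write T(m) = am³ + bm² + cm + d; the 4 given values yield a linear system in the 4 coefficients.
Solving, T(m) = 3m³ + 5m - 1.
Then T(5) = 399.

399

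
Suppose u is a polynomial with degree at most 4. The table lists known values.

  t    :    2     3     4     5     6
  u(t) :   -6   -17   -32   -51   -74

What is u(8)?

-132

First differences: -11, -15, -19, -23. Second differences: -4, -4, -4.
Level-2 differences are constant, so u has degree 2.
Fitting a degree-2 polynomial gives u(t) = -2t² - t + 4.
Then u(8) = -132.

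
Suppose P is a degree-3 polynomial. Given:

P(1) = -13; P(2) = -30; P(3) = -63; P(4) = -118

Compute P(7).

Write P(t) = at³ + bt² + ct + d; the 4 given values yield a linear system in the 4 coefficients.
Solving, P(t) = -t³ - 2t² - 4t - 6.
Then P(7) = -475.

-475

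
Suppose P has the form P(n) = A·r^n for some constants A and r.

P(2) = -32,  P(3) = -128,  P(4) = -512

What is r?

Consecutive ratio: -128/(-32) = 4, and -512/(-128) = 4, so r = 4.
Then A·4^2 = -32 gives A = -2, and P(n) = -2·4^n.

4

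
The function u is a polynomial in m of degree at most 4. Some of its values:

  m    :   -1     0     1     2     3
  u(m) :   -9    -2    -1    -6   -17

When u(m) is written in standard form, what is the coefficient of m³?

First differences: 7, 1, -5, -11. Second differences: -6, -6, -6.
Level-2 differences are constant, so u has degree 2.
Fitting a degree-2 polynomial gives u(m) = -3m² + 4m - 2.
The coefficient of m³ is 0.

0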